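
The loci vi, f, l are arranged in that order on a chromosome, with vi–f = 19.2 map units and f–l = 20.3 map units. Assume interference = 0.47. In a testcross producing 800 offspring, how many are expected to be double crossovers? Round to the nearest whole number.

17

Map distances give recombination frequencies of 0.192 and 0.203 for the two intervals.
With interference 0.47 (so coincidence = 0.53), expected double-crossover frequency = 0.192 × 0.203 × 0.53 = 0.02066.
Expected number = 0.02066 × 800 = 16.53 ≈ 17.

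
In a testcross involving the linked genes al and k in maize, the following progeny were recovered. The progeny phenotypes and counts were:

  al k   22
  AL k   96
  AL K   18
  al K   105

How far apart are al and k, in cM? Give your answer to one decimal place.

16.6 cM

The two most frequent classes, AL k (96) and al K (105), are the parental types, so the F1 was AL k / al K.
The recombinant classes are AL K and al k: 18 + 22 = 40.
Recombination frequency = 40/241 = 0.1660 ≈ 16.6%, i.e. 16.6 cM.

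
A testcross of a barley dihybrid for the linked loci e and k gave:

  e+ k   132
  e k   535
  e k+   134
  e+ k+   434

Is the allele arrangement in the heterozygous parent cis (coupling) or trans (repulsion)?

The two most frequent classes are e+ k+ (434) and e k (535); these are the parental (non-recombinant) types.
So the F1 carried e+ k+ on one chromosome and e k on the other — the recessive alleles are on the same chromosome (cis / coupling).

cis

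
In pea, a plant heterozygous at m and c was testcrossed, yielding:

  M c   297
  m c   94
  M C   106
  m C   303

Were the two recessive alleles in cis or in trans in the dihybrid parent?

The two most frequent classes are M c (297) and m C (303); these are the parental (non-recombinant) types.
So the F1 carried M c on one chromosome and m C on the other — the recessive alleles are on opposite chromosomes (trans / repulsion).

trans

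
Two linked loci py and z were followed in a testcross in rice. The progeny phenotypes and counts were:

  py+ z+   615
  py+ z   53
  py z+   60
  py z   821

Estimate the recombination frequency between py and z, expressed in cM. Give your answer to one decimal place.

The two most frequent classes, py+ z+ (615) and py z (821), are the parental types, so the F1 was py+ z+ / py z.
The recombinant classes are py+ z and py z+: 53 + 60 = 113.
Recombination frequency = 113/1549 = 0.0730 ≈ 7.3%, i.e. 7.3 cM.

7.3 cM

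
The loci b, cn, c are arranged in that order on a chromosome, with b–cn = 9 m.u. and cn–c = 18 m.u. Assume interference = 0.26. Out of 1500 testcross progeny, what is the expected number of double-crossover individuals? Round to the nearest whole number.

Map distances give recombination frequencies of 0.090 and 0.180 for the two intervals.
With interference 0.26 (so coincidence = 0.74), expected double-crossover frequency = 0.090 × 0.180 × 0.74 = 0.01199.
Expected number = 0.01199 × 1500 = 17.98 ≈ 18.

18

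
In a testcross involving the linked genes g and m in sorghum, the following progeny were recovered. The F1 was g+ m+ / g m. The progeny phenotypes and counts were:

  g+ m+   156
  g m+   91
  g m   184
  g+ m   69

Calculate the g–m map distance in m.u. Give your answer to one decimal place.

32.0 m.u.

The recombinant classes are g+ m and g m+: 69 + 91 = 160.
Recombination frequency = 160/500 = 0.3200 ≈ 32.0%, i.e. 32.0 m.u.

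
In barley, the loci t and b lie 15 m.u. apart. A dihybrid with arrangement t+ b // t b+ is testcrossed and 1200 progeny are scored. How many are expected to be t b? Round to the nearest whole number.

90

A map distance of 15 m.u. corresponds to a recombination frequency of 0.150.
The F1 is t+ b / t b+, so t b is a recombinant gamete class with expected frequency r/2 = 0.150/2 = 0.0750.
Expected number = 0.0750 × 1200 = 90.00 ≈ 90.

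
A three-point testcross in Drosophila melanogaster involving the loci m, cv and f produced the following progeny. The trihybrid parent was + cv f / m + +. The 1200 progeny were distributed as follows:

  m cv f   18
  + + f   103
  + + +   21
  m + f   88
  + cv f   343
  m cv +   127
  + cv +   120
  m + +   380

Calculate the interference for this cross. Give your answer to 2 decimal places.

The two rarest classes, m cv f and + + +, are the double crossovers. Comparing them with the parentals, only the m allele has switched, so m is the middle locus and the order is cv – m – f.
cv–m: (230 + 39)/1200 = 0.2242; m–f: (208 + 39)/1200 = 0.2058.
Expected DCO frequency = 0.2242 × 0.2058 ≈ 0.04614; observed = 39/1200 ≈ 0.03250.
Coefficient of coincidence = 0.03250/0.04614 ≈ 0.70; interference = 1 − 0.70 = 0.30.

0.30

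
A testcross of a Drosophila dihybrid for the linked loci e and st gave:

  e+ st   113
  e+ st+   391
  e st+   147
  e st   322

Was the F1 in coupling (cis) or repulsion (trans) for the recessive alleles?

The two most frequent classes are e+ st+ (391) and e st (322); these are the parental (non-recombinant) types.
So the F1 carried e+ st+ on one chromosome and e st on the other — the recessive alleles are on the same chromosome (cis / coupling).

cis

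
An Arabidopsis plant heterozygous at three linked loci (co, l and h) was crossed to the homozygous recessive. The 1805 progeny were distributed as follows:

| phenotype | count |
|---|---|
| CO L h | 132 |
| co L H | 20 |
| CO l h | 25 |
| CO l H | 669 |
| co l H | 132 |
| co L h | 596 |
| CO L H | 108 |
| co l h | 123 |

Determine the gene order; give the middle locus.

h

The two most frequent reciprocal classes, co L h and CO l H, are the parental types, so the F1 was co L h / CO l H.
The two rarest classes, co L H and CO l h, are the double crossovers. Comparing them with the parentals, only the h allele has switched, so h is the middle locus and the order is l – h – co.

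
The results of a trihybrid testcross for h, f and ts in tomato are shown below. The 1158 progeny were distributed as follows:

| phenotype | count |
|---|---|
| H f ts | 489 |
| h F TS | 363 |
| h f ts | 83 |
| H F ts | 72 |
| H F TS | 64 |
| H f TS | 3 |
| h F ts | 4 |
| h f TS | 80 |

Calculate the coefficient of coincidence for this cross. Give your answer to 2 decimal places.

0.33

The two most frequent reciprocal classes, H f ts and h F TS, are the parental types, so the F1 was H f ts / h F TS.
The two rarest classes, H f TS and h F ts, are the double crossovers. Comparing them with the parentals, only the ts allele has switched, so ts is the middle locus and the order is h – ts – f.
h–ts: (147 + 7)/1158 = 0.1330; ts–f: (152 + 7)/1158 = 0.1373.
Expected DCO frequency = 0.1330 × 0.1373 ≈ 0.01826; observed = 7/1158 ≈ 0.00604.
Coefficient of coincidence = 0.00604/0.01826 ≈ 0.33.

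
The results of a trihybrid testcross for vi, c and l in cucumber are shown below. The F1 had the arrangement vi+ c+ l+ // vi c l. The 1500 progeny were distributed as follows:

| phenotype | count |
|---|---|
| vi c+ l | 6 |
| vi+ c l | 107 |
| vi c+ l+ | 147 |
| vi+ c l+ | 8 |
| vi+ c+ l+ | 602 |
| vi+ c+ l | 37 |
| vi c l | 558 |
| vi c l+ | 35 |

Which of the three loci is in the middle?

The two rarest classes, vi+ c l+ and vi c+ l, are the double crossovers. Comparing them with the parentals, only the c allele has switched, so c is the middle locus and the order is vi – c – l.

c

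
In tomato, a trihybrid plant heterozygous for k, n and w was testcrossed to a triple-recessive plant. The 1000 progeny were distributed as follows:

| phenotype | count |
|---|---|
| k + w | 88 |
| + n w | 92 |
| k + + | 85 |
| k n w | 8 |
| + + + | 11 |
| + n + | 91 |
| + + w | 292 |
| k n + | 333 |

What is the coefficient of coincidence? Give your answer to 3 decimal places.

The two most frequent reciprocal classes, + + w and k n +, are the parental types, so the F1 was + + w / k n +.
The two rarest classes, + + + and k n w, are the double crossovers. Comparing them with the parentals, only the w allele has switched, so w is the middle locus and the order is n – w – k.
n–w: (177 + 19)/1000 = 0.1960; w–k: (179 + 19)/1000 = 0.1980.
Expected DCO frequency = 0.1960 × 0.1980 ≈ 0.03881; observed = 19/1000 ≈ 0.01900.
Coefficient of coincidence = 0.01900/0.03881 ≈ 0.490.

0.490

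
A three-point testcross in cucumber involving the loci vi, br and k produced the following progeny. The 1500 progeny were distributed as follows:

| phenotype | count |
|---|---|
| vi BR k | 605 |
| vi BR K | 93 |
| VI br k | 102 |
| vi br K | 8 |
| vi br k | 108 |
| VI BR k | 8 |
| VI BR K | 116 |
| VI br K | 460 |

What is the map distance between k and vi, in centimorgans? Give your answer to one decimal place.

The two most frequent reciprocal classes, vi BR k and VI br K, are the parental types, so the F1 was vi BR k / VI br K.
The two rarest classes, VI BR k and vi br K, are the double crossovers. Comparing them with the parentals, only the vi allele has switched, so vi is the middle locus and the order is k – vi – br.
Crossovers in the k–vi interval produce the single-crossover classes vi BR K and VI br k (93 + 102 = 195) plus the double crossovers (16).
RF(k–vi) = (195 + 16) / 1500 = 211/1500 = 0.1407 → 14.1 centimorgans.

14.1 centimorgans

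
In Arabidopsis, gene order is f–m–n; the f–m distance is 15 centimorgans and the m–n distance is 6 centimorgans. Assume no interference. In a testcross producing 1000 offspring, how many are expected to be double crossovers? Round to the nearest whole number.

9

Map distances give recombination frequencies of 0.150 and 0.060 for the two intervals.
With no interference, expected double-crossover frequency = 0.150 × 0.060 = 0.00900.
Expected number = 0.00900 × 1000 = 9.00 ≈ 9.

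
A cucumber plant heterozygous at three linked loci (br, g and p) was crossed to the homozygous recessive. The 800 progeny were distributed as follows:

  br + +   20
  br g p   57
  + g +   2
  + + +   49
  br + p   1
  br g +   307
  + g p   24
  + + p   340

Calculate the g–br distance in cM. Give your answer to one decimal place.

The two most frequent reciprocal classes, + + p and br g +, are the parental types, so the F1 was + + p / br g +.
The two rarest classes, br + p and + g +, are the double crossovers. Comparing them with the parentals, only the br allele has switched, so br is the middle locus and the order is p – br – g.
Crossovers in the br–g interval produce the single-crossover classes + g p and br + + (24 + 20 = 44) plus the double crossovers (3).
RF(br–g) = (44 + 3) / 800 = 47/800 = 0.0587 → 5.9 cM.

5.9 cM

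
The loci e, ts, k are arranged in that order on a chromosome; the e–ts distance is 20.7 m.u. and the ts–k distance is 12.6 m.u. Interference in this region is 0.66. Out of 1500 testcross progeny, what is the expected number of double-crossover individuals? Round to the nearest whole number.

13

Map distances give recombination frequencies of 0.207 and 0.126 for the two intervals.
With interference 0.66 (so coincidence = 0.34), expected double-crossover frequency = 0.207 × 0.126 × 0.34 = 0.00887.
Expected number = 0.00887 × 1500 = 13.30 ≈ 13.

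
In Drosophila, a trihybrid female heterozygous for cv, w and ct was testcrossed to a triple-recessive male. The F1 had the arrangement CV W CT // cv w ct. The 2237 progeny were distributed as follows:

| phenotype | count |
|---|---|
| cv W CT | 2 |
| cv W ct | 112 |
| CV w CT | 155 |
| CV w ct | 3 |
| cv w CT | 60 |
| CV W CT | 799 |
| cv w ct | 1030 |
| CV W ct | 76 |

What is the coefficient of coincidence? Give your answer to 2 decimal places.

0.29

The two rarest classes, cv W CT and CV w ct, are the double crossovers. Comparing them with the parentals, only the cv allele has switched, so cv is the middle locus and the order is w – cv – ct.
w–cv: (267 + 5)/2237 = 0.1216; cv–ct: (136 + 5)/2237 = 0.0630.
Expected DCO frequency = 0.1216 × 0.0630 ≈ 0.00766; observed = 5/2237 ≈ 0.00224.
Coefficient of coincidence = 0.00224/0.00766 ≈ 0.29.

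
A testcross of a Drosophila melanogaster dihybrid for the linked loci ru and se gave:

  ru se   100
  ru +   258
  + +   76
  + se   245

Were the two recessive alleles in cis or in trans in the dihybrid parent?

trans

The two most frequent classes are + se (245) and ru + (258); these are the parental (non-recombinant) types.
So the F1 carried + se on one chromosome and ru + on the other — the recessive alleles are on opposite chromosomes (trans / repulsion).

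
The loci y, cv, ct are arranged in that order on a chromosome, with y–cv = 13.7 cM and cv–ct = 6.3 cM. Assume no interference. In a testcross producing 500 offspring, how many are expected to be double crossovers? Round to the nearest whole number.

Map distances give recombination frequencies of 0.137 and 0.063 for the two intervals.
With no interference, expected double-crossover frequency = 0.137 × 0.063 = 0.00863.
Expected number = 0.00863 × 500 = 4.32 ≈ 4.

4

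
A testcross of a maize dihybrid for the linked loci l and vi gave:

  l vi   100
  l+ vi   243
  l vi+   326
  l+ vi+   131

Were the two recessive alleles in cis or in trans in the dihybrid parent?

The two most frequent classes are l+ vi (243) and l vi+ (326); these are the parental (non-recombinant) types.
So the F1 carried l+ vi on one chromosome and l vi+ on the other — the recessive alleles are on opposite chromosomes (trans / repulsion).

trans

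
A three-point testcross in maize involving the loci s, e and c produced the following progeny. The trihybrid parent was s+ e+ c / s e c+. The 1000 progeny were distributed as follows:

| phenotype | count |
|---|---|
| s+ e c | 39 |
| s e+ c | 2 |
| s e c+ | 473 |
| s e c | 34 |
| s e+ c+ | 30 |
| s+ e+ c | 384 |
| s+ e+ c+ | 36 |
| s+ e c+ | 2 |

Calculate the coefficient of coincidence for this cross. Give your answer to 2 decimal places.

The two rarest classes, s e+ c and s+ e c+, are the double crossovers. Comparing them with the parentals, only the s allele has switched, so s is the middle locus and the order is c – s – e.
c–s: (70 + 4)/1000 = 0.0740; s–e: (69 + 4)/1000 = 0.0730.
Expected DCO frequency = 0.0740 × 0.0730 ≈ 0.00540; observed = 4/1000 ≈ 0.00400.
Coefficient of coincidence = 0.00400/0.00540 ≈ 0.74.

0.74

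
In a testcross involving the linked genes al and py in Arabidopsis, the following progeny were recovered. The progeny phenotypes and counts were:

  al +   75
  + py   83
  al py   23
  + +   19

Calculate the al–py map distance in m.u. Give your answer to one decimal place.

21.0 m.u.

The two most frequent classes, + py (83) and al + (75), are the parental types, so the F1 was + py / al +.
The recombinant classes are + + and al py: 19 + 23 = 42.
Recombination frequency = 42/200 = 0.2100 ≈ 21.0%, i.e. 21.0 m.u.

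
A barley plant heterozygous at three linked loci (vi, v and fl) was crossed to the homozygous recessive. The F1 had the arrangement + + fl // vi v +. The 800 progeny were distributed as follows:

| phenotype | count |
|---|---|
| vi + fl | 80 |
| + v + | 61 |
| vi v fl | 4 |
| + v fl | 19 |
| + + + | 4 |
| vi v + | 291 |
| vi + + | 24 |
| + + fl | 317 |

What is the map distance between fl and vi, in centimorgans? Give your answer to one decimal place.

The two rarest classes, + + + and vi v fl, are the double crossovers. Comparing them with the parentals, only the fl allele has switched, so fl is the middle locus and the order is vi – fl – v.
Crossovers in the vi–fl interval produce the single-crossover classes vi + fl and + v + (80 + 61 = 141) plus the double crossovers (8).
RF(vi–fl) = (141 + 8) / 800 = 149/800 = 0.1862 → 18.6 centimorgans.

18.6 centimorgans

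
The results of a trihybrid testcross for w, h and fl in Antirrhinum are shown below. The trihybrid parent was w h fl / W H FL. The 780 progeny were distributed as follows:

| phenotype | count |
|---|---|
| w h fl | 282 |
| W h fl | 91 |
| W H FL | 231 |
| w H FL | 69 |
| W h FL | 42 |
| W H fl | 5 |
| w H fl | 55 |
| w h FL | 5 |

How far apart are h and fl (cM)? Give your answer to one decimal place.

13.7 cM

The two rarest classes, w h FL and W H fl, are the double crossovers. Comparing them with the parentals, only the fl allele has switched, so fl is the middle locus and the order is w – fl – h.
Crossovers in the fl–h interval produce the single-crossover classes w H fl and W h FL (55 + 42 = 97) plus the double crossovers (10).
RF(fl–h) = (97 + 10) / 780 = 107/780 = 0.1372 → 13.7 cM.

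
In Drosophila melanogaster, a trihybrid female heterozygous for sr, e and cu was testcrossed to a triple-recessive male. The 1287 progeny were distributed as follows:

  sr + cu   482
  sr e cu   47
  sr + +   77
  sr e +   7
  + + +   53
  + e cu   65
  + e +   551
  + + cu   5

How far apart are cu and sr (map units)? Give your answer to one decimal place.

12.0 map units

The two most frequent reciprocal classes, + e + and sr + cu, are the parental types, so the F1 was + e + / sr + cu.
The two rarest classes, sr e + and + + cu, are the double crossovers. Comparing them with the parentals, only the sr allele has switched, so sr is the middle locus and the order is e – sr – cu.
Crossovers in the sr–cu interval produce the single-crossover classes + e cu and sr + + (65 + 77 = 142) plus the double crossovers (12).
RF(sr–cu) = (142 + 12) / 1287 = 154/1287 = 0.1197 → 12.0 map units.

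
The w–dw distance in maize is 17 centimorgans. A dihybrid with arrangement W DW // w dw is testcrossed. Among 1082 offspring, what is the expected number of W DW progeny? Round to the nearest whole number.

A map distance of 17 centimorgans corresponds to a recombination frequency of 0.170.
The F1 is W DW / w dw, so W DW is a parental gamete class with expected frequency (1 − r)/2 = 0.830/2 = 0.4150.
Expected number = 0.4150 × 1082 = 449.03 ≈ 449.

449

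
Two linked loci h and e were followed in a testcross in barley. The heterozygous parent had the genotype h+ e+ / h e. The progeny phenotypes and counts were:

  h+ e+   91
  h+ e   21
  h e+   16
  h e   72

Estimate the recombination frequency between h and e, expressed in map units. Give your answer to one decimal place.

The recombinant classes are h+ e and h e+: 21 + 16 = 37.
Recombination frequency = 37/200 = 0.1850 ≈ 18.5%, i.e. 18.5 map units.

18.5 map units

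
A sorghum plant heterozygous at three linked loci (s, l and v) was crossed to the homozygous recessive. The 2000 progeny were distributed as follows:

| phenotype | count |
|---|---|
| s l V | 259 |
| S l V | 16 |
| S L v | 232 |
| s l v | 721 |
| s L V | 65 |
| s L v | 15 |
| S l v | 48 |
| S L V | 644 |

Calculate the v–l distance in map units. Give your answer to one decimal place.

26.1 map units

The two most frequent reciprocal classes, s l v and S L V, are the parental types, so the F1 was s l v / S L V.
The two rarest classes, s L v and S l V, are the double crossovers. Comparing them with the parentals, only the l allele has switched, so l is the middle locus and the order is s – l – v.
Crossovers in the l–v interval produce the single-crossover classes s l V and S L v (259 + 232 = 491) plus the double crossovers (31).
RF(l–v) = (491 + 31) / 2000 = 522/2000 = 0.2610 → 26.1 map units.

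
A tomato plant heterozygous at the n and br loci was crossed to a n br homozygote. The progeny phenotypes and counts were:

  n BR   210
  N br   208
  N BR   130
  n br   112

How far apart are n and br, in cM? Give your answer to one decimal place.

The two most frequent classes, N br (208) and n BR (210), are the parental types, so the F1 was N br / n BR.
The recombinant classes are N BR and n br: 130 + 112 = 242.
Recombination frequency = 242/660 = 0.3667 ≈ 36.7%, i.e. 36.7 cM.

36.7 cM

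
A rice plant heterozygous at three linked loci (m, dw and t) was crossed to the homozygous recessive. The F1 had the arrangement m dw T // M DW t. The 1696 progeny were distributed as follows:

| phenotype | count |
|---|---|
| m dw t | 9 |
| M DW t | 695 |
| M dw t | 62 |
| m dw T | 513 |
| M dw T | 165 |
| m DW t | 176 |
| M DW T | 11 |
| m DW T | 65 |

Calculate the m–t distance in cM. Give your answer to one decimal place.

21.3 cM

The two rarest classes, m dw t and M DW T, are the double crossovers. Comparing them with the parentals, only the t allele has switched, so t is the middle locus and the order is dw – t – m.
Crossovers in the t–m interval produce the single-crossover classes M dw T and m DW t (165 + 176 = 341) plus the double crossovers (20).
RF(t–m) = (341 + 20) / 1696 = 361/1696 = 0.2129 → 21.3 cM.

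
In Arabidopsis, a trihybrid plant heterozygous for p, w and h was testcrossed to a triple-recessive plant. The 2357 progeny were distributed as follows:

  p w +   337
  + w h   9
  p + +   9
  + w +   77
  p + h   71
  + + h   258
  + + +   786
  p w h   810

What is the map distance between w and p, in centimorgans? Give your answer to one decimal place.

7.0 centimorgans

The two most frequent reciprocal classes, + + + and p w h, are the parental types, so the F1 was + + + / p w h.
The two rarest classes, p + + and + w h, are the double crossovers. Comparing them with the parentals, only the p allele has switched, so p is the middle locus and the order is w – p – h.
Crossovers in the w–p interval produce the single-crossover classes + w + and p + h (77 + 71 = 148) plus the double crossovers (18).
RF(w–p) = (148 + 18) / 2357 = 166/2357 = 0.0704 → 7.0 centimorgans.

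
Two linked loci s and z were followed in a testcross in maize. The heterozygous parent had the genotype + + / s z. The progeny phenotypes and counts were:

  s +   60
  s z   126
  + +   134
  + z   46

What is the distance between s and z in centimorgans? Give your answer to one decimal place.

29.0 centimorgans

The recombinant classes are + z and s +: 46 + 60 = 106.
Recombination frequency = 106/366 = 0.2896 ≈ 29.0%, i.e. 29.0 centimorgans.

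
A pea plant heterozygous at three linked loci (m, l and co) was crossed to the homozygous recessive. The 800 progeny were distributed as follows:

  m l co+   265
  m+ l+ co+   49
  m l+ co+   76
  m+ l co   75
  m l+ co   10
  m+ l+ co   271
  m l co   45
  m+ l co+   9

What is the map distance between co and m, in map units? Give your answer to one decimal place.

The two most frequent reciprocal classes, m l co+ and m+ l+ co, are the parental types, so the F1 was m l co+ / m+ l+ co.
The two rarest classes, m+ l co+ and m l+ co, are the double crossovers. Comparing them with the parentals, only the m allele has switched, so m is the middle locus and the order is l – m – co.
Crossovers in the m–co interval produce the single-crossover classes m l co and m+ l+ co+ (45 + 49 = 94) plus the double crossovers (19).
RF(m–co) = (94 + 19) / 800 = 113/800 = 0.1412 → 14.1 map units.

14.1 map units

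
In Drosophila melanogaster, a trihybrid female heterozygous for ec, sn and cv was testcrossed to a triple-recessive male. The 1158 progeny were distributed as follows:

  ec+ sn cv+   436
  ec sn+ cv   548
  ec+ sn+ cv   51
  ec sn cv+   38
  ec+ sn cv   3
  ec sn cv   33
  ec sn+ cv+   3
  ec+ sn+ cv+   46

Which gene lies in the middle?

cv

The two most frequent reciprocal classes, ec sn+ cv and ec+ sn cv+, are the parental types, so the F1 was ec sn+ cv / ec+ sn cv+.
The two rarest classes, ec sn+ cv+ and ec+ sn cv, are the double crossovers. Comparing them with the parentals, only the cv allele has switched, so cv is the middle locus and the order is ec – cv – sn.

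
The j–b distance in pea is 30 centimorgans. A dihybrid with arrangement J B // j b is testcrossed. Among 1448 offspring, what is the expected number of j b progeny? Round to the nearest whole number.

A map distance of 30 centimorgans corresponds to a recombination frequency of 0.300.
The F1 is J B / j b, so j b is a parental gamete class with expected frequency (1 − r)/2 = 0.700/2 = 0.3500.
Expected number = 0.3500 × 1448 = 506.80 ≈ 507.

507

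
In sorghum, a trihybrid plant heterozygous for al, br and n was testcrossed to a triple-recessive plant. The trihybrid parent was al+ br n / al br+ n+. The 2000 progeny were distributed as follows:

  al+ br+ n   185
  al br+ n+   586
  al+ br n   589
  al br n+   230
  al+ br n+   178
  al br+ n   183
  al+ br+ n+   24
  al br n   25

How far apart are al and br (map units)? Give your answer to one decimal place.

The two rarest classes, al br n and al+ br+ n+, are the double crossovers. Comparing them with the parentals, only the al allele has switched, so al is the middle locus and the order is n – al – br.
Crossovers in the al–br interval produce the single-crossover classes al+ br+ n and al br n+ (185 + 230 = 415) plus the double crossovers (49).
RF(al–br) = (415 + 49) / 2000 = 464/2000 = 0.2320 → 23.2 map units.

23.2 map units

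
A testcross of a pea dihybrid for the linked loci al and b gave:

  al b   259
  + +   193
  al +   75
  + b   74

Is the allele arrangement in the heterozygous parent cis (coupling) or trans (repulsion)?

cis

The two most frequent classes are + + (193) and al b (259); these are the parental (non-recombinant) types.
So the F1 carried + + on one chromosome and al b on the other — the recessive alleles are on the same chromosome (cis / coupling).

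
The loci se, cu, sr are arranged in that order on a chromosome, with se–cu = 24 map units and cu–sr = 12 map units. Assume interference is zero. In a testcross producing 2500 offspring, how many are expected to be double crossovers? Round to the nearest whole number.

Map distances give recombination frequencies of 0.240 and 0.120 for the two intervals.
With no interference, expected double-crossover frequency = 0.240 × 0.120 = 0.02880.
Expected number = 0.02880 × 2500 = 72.00 ≈ 72.

72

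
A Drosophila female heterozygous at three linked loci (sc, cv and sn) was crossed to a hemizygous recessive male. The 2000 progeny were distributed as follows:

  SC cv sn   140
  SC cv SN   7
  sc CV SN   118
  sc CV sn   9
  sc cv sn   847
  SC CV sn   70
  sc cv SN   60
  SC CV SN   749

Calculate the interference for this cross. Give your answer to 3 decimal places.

0.200

The two most frequent reciprocal classes, SC CV SN and sc cv sn, are the parental types, so the F1 was SC CV SN / sc cv sn.
The two rarest classes, SC cv SN and sc CV sn, are the double crossovers. Comparing them with the parentals, only the cv allele has switched, so cv is the middle locus and the order is sn – cv – sc.
sn–cv: (130 + 16)/2000 = 0.0730; cv–sc: (258 + 16)/2000 = 0.1370.
Expected DCO frequency = 0.0730 × 0.1370 ≈ 0.01000; observed = 16/2000 ≈ 0.00800.
Coefficient of coincidence = 0.00800/0.01000 ≈ 0.800; interference = 1 − 0.800 = 0.200.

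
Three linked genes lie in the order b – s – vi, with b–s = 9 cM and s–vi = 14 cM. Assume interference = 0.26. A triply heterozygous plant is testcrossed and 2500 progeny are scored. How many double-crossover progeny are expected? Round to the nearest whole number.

Map distances give recombination frequencies of 0.090 and 0.140 for the two intervals.
With interference 0.26 (so coincidence = 0.74), expected double-crossover frequency = 0.090 × 0.140 × 0.74 = 0.00932.
Expected number = 0.00932 × 2500 = 23.31 ≈ 23.

23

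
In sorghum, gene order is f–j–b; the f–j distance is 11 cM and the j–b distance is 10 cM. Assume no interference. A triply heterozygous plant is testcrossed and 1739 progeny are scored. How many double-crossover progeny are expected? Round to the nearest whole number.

Map distances give recombination frequencies of 0.110 and 0.100 for the two intervals.
With no interference, expected double-crossover frequency = 0.110 × 0.100 = 0.01100.
Expected number = 0.01100 × 1739 = 19.13 ≈ 19.

19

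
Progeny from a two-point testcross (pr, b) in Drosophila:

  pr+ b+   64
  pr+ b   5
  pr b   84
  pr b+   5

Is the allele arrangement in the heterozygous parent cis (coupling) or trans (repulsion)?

cis

The two most frequent classes are pr+ b+ (64) and pr b (84); these are the parental (non-recombinant) types.
So the F1 carried pr+ b+ on one chromosome and pr b on the other — the recessive alleles are on the same chromosome (cis / coupling).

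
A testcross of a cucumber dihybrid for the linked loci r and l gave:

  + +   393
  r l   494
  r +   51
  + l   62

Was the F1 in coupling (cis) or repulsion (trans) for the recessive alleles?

The two most frequent classes are + + (393) and r l (494); these are the parental (non-recombinant) types.
So the F1 carried + + on one chromosome and r l on the other — the recessive alleles are on the same chromosome (cis / coupling).

cis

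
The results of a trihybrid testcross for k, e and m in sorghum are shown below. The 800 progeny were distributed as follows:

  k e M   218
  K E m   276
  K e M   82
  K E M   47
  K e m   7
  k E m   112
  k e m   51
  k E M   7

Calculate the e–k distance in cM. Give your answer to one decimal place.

26.0 cM

The two most frequent reciprocal classes, K E m and k e M, are the parental types, so the F1 was K E m / k e M.
The two rarest classes, K e m and k E M, are the double crossovers. Comparing them with the parentals, only the e allele has switched, so e is the middle locus and the order is m – e – k.
Crossovers in the e–k interval produce the single-crossover classes k E m and K e M (112 + 82 = 194) plus the double crossovers (14).
RF(e–k) = (194 + 14) / 800 = 208/800 = 0.2600 → 26.0 cM.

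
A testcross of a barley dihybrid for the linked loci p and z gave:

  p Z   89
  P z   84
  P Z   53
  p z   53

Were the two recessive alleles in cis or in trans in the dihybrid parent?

trans

The two most frequent classes are P z (84) and p Z (89); these are the parental (non-recombinant) types.
So the F1 carried P z on one chromosome and p Z on the other — the recessive alleles are on opposite chromosomes (trans / repulsion).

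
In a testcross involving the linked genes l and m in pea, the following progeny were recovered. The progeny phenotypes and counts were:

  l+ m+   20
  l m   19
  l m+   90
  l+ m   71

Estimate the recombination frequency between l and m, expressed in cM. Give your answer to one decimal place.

19.5 cM

The two most frequent classes, l+ m (71) and l m+ (90), are the parental types, so the F1 was l+ m / l m+.
The recombinant classes are l+ m+ and l m: 20 + 19 = 39.
Recombination frequency = 39/200 = 0.1950 ≈ 19.5%, i.e. 19.5 cM.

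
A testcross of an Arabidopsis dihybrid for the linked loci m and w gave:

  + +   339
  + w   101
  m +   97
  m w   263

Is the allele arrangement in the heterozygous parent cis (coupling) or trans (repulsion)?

cis

The two most frequent classes are + + (339) and m w (263); these are the parental (non-recombinant) types.
So the F1 carried + + on one chromosome and m w on the other — the recessive alleles are on the same chromosome (cis / coupling).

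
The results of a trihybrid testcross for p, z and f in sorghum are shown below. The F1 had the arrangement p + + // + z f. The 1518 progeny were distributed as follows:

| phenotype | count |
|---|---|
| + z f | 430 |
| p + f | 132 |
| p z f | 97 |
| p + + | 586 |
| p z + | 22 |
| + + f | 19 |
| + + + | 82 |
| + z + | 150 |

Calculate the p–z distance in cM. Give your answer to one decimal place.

14.5 cM

The two rarest classes, p z + and + + f, are the double crossovers. Comparing them with the parentals, only the z allele has switched, so z is the middle locus and the order is f – z – p.
Crossovers in the z–p interval produce the single-crossover classes + + + and p z f (82 + 97 = 179) plus the double crossovers (41).
RF(z–p) = (179 + 41) / 1518 = 220/1518 = 0.1449 → 14.5 cM.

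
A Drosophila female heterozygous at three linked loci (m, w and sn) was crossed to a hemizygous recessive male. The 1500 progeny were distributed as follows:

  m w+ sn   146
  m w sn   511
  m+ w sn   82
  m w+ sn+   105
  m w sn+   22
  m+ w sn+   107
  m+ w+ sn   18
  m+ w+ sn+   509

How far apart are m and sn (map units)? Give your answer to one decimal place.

The two most frequent reciprocal classes, m w sn and m+ w+ sn+, are the parental types, so the F1 was m w sn / m+ w+ sn+.
The two rarest classes, m w sn+ and m+ w+ sn, are the double crossovers. Comparing them with the parentals, only the sn allele has switched, so sn is the middle locus and the order is m – sn – w.
Crossovers in the m–sn interval produce the single-crossover classes m+ w sn and m w+ sn+ (82 + 105 = 187) plus the double crossovers (40).
RF(m–sn) = (187 + 40) / 1500 = 227/1500 = 0.1513 → 15.1 map units.

15.1 map units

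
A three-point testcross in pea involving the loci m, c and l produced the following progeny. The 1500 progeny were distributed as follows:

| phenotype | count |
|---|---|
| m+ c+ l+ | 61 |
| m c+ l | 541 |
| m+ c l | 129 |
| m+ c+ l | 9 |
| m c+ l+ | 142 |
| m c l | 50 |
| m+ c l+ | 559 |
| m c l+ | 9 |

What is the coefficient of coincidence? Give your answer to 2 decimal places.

0.72

The two most frequent reciprocal classes, m c+ l and m+ c l+, are the parental types, so the F1 was m c+ l / m+ c l+.
The two rarest classes, m+ c+ l and m c l+, are the double crossovers. Comparing them with the parentals, only the m allele has switched, so m is the middle locus and the order is l – m – c.
l–m: (271 + 18)/1500 = 0.1927; m–c: (111 + 18)/1500 = 0.0860.
Expected DCO frequency = 0.1927 × 0.0860 ≈ 0.01657; observed = 18/1500 ≈ 0.01200.
Coefficient of coincidence = 0.01200/0.01657 ≈ 0.72.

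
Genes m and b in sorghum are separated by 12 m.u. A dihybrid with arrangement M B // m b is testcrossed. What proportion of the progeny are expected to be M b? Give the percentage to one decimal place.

A map distance of 12 m.u. corresponds to a recombination frequency of 0.120.
The F1 is M B / m b, so M b is a recombinant gamete class with expected frequency r/2 = 0.120/2 = 0.0600.
That is 0.0600 = 6.0% of the progeny.

6.0%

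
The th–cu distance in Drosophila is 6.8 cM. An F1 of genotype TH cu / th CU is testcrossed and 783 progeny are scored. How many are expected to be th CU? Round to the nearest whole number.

365

A map distance of 6.8 cM corresponds to a recombination frequency of 0.068.
The F1 is TH cu / th CU, so th CU is a parental gamete class with expected frequency (1 − r)/2 = 0.932/2 = 0.4660.
Expected number = 0.4660 × 783 = 364.88 ≈ 365.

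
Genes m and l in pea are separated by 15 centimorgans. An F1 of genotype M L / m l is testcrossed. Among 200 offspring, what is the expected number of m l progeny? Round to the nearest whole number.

85

A map distance of 15 centimorgans corresponds to a recombination frequency of 0.150.
The F1 is M L / m l, so m l is a parental gamete class with expected frequency (1 − r)/2 = 0.850/2 = 0.4250.
Expected number = 0.4250 × 200 = 85.00 ≈ 85.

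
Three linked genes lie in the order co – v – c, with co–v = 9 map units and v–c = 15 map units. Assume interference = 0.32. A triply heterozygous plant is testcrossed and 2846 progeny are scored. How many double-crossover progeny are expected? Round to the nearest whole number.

Map distances give recombination frequencies of 0.090 and 0.150 for the two intervals.
With interference 0.32 (so coincidence = 0.68), expected double-crossover frequency = 0.090 × 0.150 × 0.68 = 0.00918.
Expected number = 0.00918 × 2846 = 26.13 ≈ 26.

26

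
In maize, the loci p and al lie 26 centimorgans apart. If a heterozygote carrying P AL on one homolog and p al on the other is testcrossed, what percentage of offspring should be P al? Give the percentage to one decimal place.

13.0%

A map distance of 26 centimorgans corresponds to a recombination frequency of 0.260.
The F1 is P AL / p al, so P al is a recombinant gamete class with expected frequency r/2 = 0.260/2 = 0.1300.
That is 0.1300 = 13.0% of the progeny.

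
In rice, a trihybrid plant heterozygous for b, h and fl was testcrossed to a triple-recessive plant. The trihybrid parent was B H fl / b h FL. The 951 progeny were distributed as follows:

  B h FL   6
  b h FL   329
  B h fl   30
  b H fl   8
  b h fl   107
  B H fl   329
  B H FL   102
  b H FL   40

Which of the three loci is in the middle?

The two rarest classes, b H fl and B h FL, are the double crossovers. Comparing them with the parentals, only the b allele has switched, so b is the middle locus and the order is fl – b – h.

b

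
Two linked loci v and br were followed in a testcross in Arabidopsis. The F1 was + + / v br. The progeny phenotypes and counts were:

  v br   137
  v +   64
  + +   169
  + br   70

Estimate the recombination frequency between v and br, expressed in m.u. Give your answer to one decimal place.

The recombinant classes are + br and v +: 70 + 64 = 134.
Recombination frequency = 134/440 = 0.3045 ≈ 30.5%, i.e. 30.5 m.u.

30.5 m.u.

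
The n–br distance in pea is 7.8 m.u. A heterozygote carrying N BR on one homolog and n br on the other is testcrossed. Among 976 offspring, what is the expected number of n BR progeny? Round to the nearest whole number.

38

A map distance of 7.8 m.u. corresponds to a recombination frequency of 0.078.
The F1 is N BR / n br, so n BR is a recombinant gamete class with expected frequency r/2 = 0.078/2 = 0.0390.
Expected number = 0.0390 × 976 = 38.06 ≈ 38.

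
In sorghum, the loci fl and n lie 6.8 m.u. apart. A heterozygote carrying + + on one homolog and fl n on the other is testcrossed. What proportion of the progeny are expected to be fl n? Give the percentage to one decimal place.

46.6%

A map distance of 6.8 m.u. corresponds to a recombination frequency of 0.068.
The F1 is + + / fl n, so fl n is a parental gamete class with expected frequency (1 − r)/2 = 0.932/2 = 0.4660.
That is 0.4660 = 46.6% of the progeny.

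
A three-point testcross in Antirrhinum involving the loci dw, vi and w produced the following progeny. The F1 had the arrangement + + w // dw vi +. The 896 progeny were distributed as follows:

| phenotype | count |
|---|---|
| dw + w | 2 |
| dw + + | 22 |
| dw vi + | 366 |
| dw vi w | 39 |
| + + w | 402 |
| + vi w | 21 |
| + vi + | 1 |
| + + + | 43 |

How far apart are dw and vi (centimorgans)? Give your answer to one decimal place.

5.1 centimorgans

The two rarest classes, dw + w and + vi +, are the double crossovers. Comparing them with the parentals, only the dw allele has switched, so dw is the middle locus and the order is w – dw – vi.
Crossovers in the dw–vi interval produce the single-crossover classes + vi w and dw + + (21 + 22 = 43) plus the double crossovers (3).
RF(dw–vi) = (43 + 3) / 896 = 46/896 = 0.0513 → 5.1 centimorgans.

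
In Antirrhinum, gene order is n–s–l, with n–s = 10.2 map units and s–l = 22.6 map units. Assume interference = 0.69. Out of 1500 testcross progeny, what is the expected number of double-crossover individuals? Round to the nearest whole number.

Map distances give recombination frequencies of 0.102 and 0.226 for the two intervals.
With interference 0.69 (so coincidence = 0.31), expected double-crossover frequency = 0.102 × 0.226 × 0.31 = 0.00715.
Expected number = 0.00715 × 1500 = 10.72 ≈ 11.

11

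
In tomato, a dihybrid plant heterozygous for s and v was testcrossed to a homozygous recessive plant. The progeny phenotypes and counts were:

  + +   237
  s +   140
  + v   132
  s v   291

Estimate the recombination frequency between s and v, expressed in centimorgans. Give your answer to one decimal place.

34.0 centimorgans

The two most frequent classes, + + (237) and s v (291), are the parental types, so the F1 was + + / s v.
The recombinant classes are + v and s +: 132 + 140 = 272.
Recombination frequency = 272/800 = 0.3400 ≈ 34.0%, i.e. 34.0 centimorgans.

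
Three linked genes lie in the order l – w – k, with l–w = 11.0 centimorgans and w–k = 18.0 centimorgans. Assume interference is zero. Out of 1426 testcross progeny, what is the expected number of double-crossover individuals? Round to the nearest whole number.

Map distances give recombination frequencies of 0.110 and 0.180 for the two intervals.
With no interference, expected double-crossover frequency = 0.110 × 0.180 = 0.01980.
Expected number = 0.01980 × 1426 = 28.23 ≈ 28.

28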